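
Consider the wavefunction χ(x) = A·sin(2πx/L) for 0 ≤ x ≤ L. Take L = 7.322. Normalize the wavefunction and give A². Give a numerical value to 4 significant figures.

A^2 ≈ 0.2731

We need A² ∫|f|² dx = 1, taking the integral from 0 to L.
Using sin²θ = (1 − cos 2θ)/2, with χ = A·sin(2πx/L), the integral evaluates to A²·[L/2].
Hence A² = 1/[L/2].
Plugging in L = 7.322 yields A = 0.52264.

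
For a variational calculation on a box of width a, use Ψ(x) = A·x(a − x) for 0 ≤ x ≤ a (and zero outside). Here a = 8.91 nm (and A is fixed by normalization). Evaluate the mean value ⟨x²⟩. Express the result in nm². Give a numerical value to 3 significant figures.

⟨x^2⟩ ≈ 22.7 nm^2

The expectation value is the |Ψ|²-weighted average of x^2: ∫ x^2|Ψ|² dx.
Expanding the polynomial and integrating term by term, evaluating both integrals, ⟨x²⟩ = 2·a^2/7.
Putting a = 8.91 gives 22.68.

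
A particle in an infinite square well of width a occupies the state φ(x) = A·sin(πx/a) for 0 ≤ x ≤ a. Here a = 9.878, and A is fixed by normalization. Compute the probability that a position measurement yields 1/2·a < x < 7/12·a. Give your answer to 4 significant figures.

P ≈ 0.1629

The probability is P = ∫ |φ|² dx over [1/2·a, 7/12·a].
Since A² = 1/(a/2), this is the region integral divided by the full normalization integral.
Substituting u = x/a, A² and the length scale cancel in the ratio: P = ∫_{1/2}^{7/12} sin(π·u)^2 du / ∫_{0}^{1} sin(π·u)^2 du.
Using ∫ sin(π·u)^2 du = u/2 - sin(2·π·u)/(4·π), the numerator is 1/(8·π) + 1/24 and the denominator is 1/2.
Evaluating gives P = (3 + π)/(12·π).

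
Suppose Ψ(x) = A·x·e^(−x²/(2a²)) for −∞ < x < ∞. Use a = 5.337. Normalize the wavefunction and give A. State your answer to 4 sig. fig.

Require ∫ |Ψ|² dx = 1 over the whole domain.
With ∫_{−∞}^{∞} x^(2m) e^(−αx²) dx = (2m−1)!!·√π / (2^m α^(m+1/2)), ∫|Ψ|² dx = A²·(√(π)·a^3/2).
Hence A² = 1/[√(π)·a^3/2].
With a = 5.337: A² = 0.0074227 and A = 0.086155.

A ≈ 0.08616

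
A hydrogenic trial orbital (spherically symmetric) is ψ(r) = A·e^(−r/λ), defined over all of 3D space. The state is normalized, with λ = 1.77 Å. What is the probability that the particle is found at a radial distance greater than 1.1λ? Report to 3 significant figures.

P ≈ 0.623

Integrate the radial probability density 4πr²|ψ|² over r > 1.1λ.
The full normalization integral is A²·[π·λ^3] = 1, fixing A².
Let u = r/λ; then A², 4π and the length scale all cancel, so P = ∫_{1.1}^{∞} u^2·e^(-2·u) du ÷ ∫_{0}^{∞} u^2·e^(-2·u) du.
Using ∫ u^2·e^(-2·u) du = -(2·u^2 + 2·u + 1)·e^(-2·u)/4, the numerator is 281·e^(-11/5)/200 and the denominator is 1/4.
Taking the ratio yields P = 0.6227.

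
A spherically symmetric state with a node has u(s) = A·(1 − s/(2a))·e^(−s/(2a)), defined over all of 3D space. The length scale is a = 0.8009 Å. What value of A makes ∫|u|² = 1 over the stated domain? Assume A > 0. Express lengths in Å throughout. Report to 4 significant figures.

We need A² ∫|f|² 4πs² ds = 1, taking the integral from 0 to ∞.
(Spherical symmetry: dV = 4πs² ds.)
∫|u|² 4πs² ds = A²·(8·π·a^3).
So A² = (8·π·a^3)^(−1).
With a = 0.8009: A² = 0.077451 and A = 0.27830.

A ≈ 0.2783 Å^(-3/2)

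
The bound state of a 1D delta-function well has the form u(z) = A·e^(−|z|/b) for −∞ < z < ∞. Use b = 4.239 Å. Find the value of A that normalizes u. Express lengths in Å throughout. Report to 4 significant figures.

Require ∫ |u|² dz = 1 over the whole domain.
Carrying out the integral gives A² · b.
Hence A² = 1/[b].
Substituting b = 4.239 gives A² = 0.23590, so A = 0.48570.

A ≈ 0.4857 Å^(-1/2)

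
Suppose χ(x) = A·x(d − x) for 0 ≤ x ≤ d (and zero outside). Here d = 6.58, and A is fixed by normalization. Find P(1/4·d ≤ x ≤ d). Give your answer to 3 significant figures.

P = ∫_{1/4·d}^{d} |χ(x)|² dx.
With A² fixed by ∫|χ|² = 1, i.e. A² = (d^5/30)^(−1), substitute and integrate.
In terms of u = x/d (A² and the length scale cancel between numerator and denominator), P = [∫_{1/4}^{1} u^2·(1 - u)^2 du] / [∫_{0}^{1} u^2·(1 - u)^2 du].
With ∫ u^2·(1 - u)^2 du = u^3·(6·u^2 - 15·u + 10)/30 + C, the region integral is 153/5120 and the full one is 1/30.
Taking the ratio, P = 459/512.

P ≈ 0.896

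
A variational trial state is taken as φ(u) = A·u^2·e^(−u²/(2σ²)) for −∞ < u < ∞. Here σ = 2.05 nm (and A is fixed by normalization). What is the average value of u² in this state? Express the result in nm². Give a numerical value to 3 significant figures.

The expectation value is the |φ|²-weighted average of u^2: ∫ u^2|φ|² du.
Differentiating ∫e^(−αu²) du = √(π/α) under α to get the higher moments, the ratio of the moment integral to the normalization integral gives ⟨u²⟩ = 5·σ^2/2.
Putting σ = 2.05 gives 10.51.

⟨u^2⟩ ≈ 10.5 nm^2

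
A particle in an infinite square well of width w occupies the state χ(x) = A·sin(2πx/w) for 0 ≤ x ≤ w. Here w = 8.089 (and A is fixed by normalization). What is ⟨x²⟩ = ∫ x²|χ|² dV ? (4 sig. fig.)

⟨x^2⟩ ≈ 20.98

The expectation value is the |χ|²-weighted average of x^2: ∫ x^2|χ|² dx.
Using sin²θ = (1 − cos 2θ)/2, since the A² factors cancel between numerator and denominator, ⟨x²⟩ = -w^2/(8·π^2) + w^2/3.
With w = 8.089, ⟨x^2⟩ = 20.982.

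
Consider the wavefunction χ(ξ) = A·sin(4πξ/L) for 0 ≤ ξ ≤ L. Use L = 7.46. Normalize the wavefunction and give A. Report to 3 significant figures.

Require ∫ |χ|² dξ = 1 over the whole domain.
∫|χ|² dξ = A²·(L/2).
Setting this equal to 1 gives A² = 1/(L/2).
Plugging in L = 7.46 yields A = 0.5178.

A ≈ 0.518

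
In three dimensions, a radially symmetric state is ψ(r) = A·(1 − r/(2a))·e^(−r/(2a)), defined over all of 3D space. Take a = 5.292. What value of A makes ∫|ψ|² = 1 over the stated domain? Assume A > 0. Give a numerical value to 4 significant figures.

A ≈ 0.01639

The normalization condition is ∫|ψ|² 4πr² dr = 1 from 0 to ∞.
Carrying out the integral gives A² · 8·π·a^3.
So A² = (8·π·a^3)^(−1).
Plugging in a = 5.292 yields A = 0.016385.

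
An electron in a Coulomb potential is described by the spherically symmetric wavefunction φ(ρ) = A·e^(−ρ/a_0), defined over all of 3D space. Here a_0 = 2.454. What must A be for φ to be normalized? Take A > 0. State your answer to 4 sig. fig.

A ≈ 0.1468

We need A² ∫|f|² 4πρ² dρ = 1, taking the integral from 0 to ∞.
(Spherical symmetry: dV = 4πρ² dρ.)
With ∫₀^∞ ρ^2 e^(−αρ) dρ = 2!/α^3, with φ = A·e^(−ρ/a_0), the integral evaluates to A²·[π·a_0^3].
So A² = (π·a_0^3)^(−1).
Plugging in a_0 = 2.454 yields A = 0.14676.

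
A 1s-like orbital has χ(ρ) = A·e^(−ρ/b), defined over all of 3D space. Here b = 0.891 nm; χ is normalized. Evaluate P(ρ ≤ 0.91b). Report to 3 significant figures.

P ≈ 0.275

With dV = 4πρ²dρ, the probability is ∫|χ|² dV over ρ ≤ 0.91b.
The full normalization integral is A²·[π·b^3] = 1, fixing A².
Substituting u = ρ/b, A², 4π and the length scale all cancel in the ratio: P = ∫_{0}^{0.91} u^2·e^(-2·u) du / ∫_{0}^{∞} u^2·e^(-2·u) du.
With ∫ u^2·e^(-2·u) du = -(2·u^2 + 2·u + 1)·e^(-2·u)/4 + C, the region integral is ≈ 0.068685 and the full one is 1/4.
This evaluates to P = 0.2747.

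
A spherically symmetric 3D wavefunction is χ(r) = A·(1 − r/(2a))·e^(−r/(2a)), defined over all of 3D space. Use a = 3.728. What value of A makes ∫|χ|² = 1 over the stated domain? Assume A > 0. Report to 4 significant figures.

Normalization requires ∫|χ|² 4πr² dr = 1, integrated from 0 to ∞.
In 3D with spherical symmetry the volume element is 4πr² dr.
Using ∫₀^∞ rⁿ e^(−αr) dr = n!/αⁿ⁺¹, ∫|χ|² 4πr² dr = A²·(8·π·a^3).
So A² = (8·π·a^3)^(−1).
Substituting a = 3.728 gives A² = 0.00076795, so A = 0.027712.

A ≈ 0.02771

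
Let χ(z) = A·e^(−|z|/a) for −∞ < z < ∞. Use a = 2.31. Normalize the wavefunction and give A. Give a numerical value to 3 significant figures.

The normalization condition is ∫|χ|² dz = 1 from −∞ to ∞.
The integral (without the A² prefactor) comes out to a.
Plugging in a = 2.31 yields A = 0.6580.

A ≈ 0.658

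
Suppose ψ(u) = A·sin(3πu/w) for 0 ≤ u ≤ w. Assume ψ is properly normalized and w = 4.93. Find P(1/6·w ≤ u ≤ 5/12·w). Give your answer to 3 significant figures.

P ≈ 0.197

The probability is P = ∫ |ψ|² du over [1/6·w, 5/12·w].
Since A² = 1/(w/2), this is the region integral divided by the full normalization integral.
In terms of t = u/w (A² and the length scale cancel between numerator and denominator), P = [∫_{1/6}^{5/12} sin(3·π·t)^2 dt] / [∫_{0}^{1} sin(3·π·t)^2 dt].
An antiderivative of sin(3·π·t)^2 is t/2 - sin(6·π·t)/(12·π); evaluating from 1/6 to 5/12 gives 1/8 - 1/(12·π), while the full integral is 1/2.
Taking the ratio, P = (-2 + 3·π)/(12·π).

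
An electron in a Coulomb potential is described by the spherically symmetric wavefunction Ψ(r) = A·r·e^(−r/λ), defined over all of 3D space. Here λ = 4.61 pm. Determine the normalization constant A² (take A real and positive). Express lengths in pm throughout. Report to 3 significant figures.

Normalization requires ∫|Ψ|² 4πr² dr = 1, integrated from 0 to ∞.
In 3D with spherical symmetry the volume element is 4πr² dr.
With ∫₀^∞ r^4 e^(−αr) dr = 4!/α^5, ∫|Ψ|² 4πr² dr = A²·(3·π·λ^5).
Plugging in λ = 4.61 yields A = 0.007139.

A^2 ≈ 0.0000510 pm^(-5)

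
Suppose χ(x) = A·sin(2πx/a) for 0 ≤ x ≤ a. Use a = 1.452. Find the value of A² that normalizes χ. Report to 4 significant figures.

A^2 ≈ 1.377

We need A² ∫|f|² dx = 1, taking the integral from 0 to a.
Using sin²θ = (1 − cos 2θ)/2, the integral (without the A² prefactor) comes out to a/2.
Hence A² = 1/[a/2].
Plugging in a = 1.452 yields A = 1.1736.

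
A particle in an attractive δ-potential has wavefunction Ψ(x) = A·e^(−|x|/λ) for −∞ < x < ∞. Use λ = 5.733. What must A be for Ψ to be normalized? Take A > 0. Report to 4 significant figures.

We need A² ∫|f|² dx = 1, taking the integral from −∞ to ∞.
The integral (without the A² prefactor) comes out to λ.
Setting this equal to 1 gives A² = 1/(λ).
With λ = 5.733: A² = 0.17443 and A = 0.41765.

A ≈ 0.4176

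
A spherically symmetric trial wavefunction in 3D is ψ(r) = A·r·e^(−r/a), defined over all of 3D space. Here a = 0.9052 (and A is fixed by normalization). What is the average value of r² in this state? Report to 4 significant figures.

⟨r²⟩ = ∫ r^2 |ψ|² 4πr² dr over the full domain.
With ∫₀^∞ r^6 e^(−αr) dr = 6!/α^7, since the A² factors cancel between numerator and denominator, ⟨r²⟩ = 15·a^2/2.
With a = 0.9052, ⟨r^2⟩ = 6.1454.

⟨r^2⟩ ≈ 6.145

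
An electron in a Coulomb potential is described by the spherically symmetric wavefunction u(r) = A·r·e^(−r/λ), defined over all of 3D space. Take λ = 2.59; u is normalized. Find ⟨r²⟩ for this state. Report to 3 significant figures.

The expectation value is the |u|²-weighted average of r^2: ∫ r^2|u|² 4πr² dr.
With ∫₀^∞ r^6 e^(−αr) dr = 6!/α^7, evaluating both integrals, ⟨r²⟩ = 15·λ^2/2.
Putting λ = 2.59 gives 50.31.

⟨r^2⟩ ≈ 50.3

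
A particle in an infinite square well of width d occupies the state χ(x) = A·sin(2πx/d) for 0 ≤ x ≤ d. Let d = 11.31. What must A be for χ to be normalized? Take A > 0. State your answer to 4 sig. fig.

A ≈ 0.4205

We need A² ∫|f|² dx = 1, taking the integral from 0 to d.
With ∫₀^d sin²(nπx/d) dx = d/2, ∫|χ|² dx = A²·(d/2).
So A² = (d/2)^(−1).
Substituting d = 11.31 gives A² = 0.17683, so A = 0.42052.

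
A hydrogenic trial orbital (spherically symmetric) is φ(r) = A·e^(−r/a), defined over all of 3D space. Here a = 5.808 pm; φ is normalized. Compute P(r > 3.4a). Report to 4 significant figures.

P ≈ 0.03444

Integrate the radial probability density 4πr²|φ|² over r > 3.4a.
The full normalization integral is A²·[π·a^3] = 1, fixing A².
Let u = r/a; then A², 4π and the length scale all cancel, so P = ∫_{3.4}^{∞} u^2·e^(-2·u) du ÷ ∫_{0}^{∞} u^2·e^(-2·u) du.
Using ∫ u^2·e^(-2·u) du = -(2·u^2 + 2·u + 1)·e^(-2·u)/4, the numerator is 773·e^(-34/5)/100 and the denominator is 1/4.
This evaluates to P = 0.034438.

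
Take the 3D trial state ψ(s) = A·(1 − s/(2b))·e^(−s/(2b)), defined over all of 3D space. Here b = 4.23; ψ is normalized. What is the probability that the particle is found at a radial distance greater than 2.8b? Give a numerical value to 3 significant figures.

P = ∫ |ψ|² 4πs² ds over s > 2.8b.
Normalization gives A² = 1/(8·π·b^3).
Substituting u = s/b, A², 4π and the length scale all cancel in the ratio: P = ∫_{2.8}^{∞} u^2·(1 - u/2)^2·e^(-u) du / ∫_{0}^{∞} u^2·(1 - u/2)^2·e^(-u) du.
Using ∫ u^2·(1 - u/2)^2·e^(-u) du = -(u^4/4 + u^2 + 2·u + 2)·e^(-u), the numerator is ≈ 1.8733 and the denominator is 2.
The region integral divided by the full integral gives P = 0.9367.

P ≈ 0.937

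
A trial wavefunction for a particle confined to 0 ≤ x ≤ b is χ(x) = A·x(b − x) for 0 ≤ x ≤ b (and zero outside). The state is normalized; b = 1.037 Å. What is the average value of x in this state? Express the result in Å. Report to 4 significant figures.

By definition ⟨x⟩ = ∫ x |χ(x)|² dx.
Expanding the polynomial and integrating term by term, evaluating both integrals, ⟨x⟩ = b/2.
Putting b = 1.037 gives 0.51850.

⟨x⟩ ≈ 0.5185 Å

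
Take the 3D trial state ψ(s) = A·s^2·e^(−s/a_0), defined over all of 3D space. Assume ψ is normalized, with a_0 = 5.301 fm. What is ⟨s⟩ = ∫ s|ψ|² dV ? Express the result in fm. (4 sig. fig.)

The expectation value is the |ψ|²-weighted average of s: ∫ s|ψ|² 4πs² ds.
With ∫₀^∞ s^7 e^(−αs) ds = 7!/α^8, the ratio of the moment integral to the normalization integral gives ⟨s⟩ = 7·a_0/2.
With a_0 = 5.301, ⟨s⟩ = 18.554.

⟨s⟩ ≈ 18.55 fm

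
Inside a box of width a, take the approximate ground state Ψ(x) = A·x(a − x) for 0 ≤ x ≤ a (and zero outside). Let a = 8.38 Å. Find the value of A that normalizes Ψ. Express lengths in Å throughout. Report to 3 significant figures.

Require ∫ |Ψ|² dx = 1 over the whole domain.
The integral (without the A² prefactor) comes out to a^5/30.
Plugging in a = 8.38 yields A = 0.02694.

A ≈ 0.0269 Å^(-5/2)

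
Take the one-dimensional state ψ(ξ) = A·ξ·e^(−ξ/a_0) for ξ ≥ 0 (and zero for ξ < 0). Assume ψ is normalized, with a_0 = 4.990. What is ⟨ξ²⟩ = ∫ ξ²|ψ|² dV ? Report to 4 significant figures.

⟨ξ^2⟩ ≈ 74.70

⟨ξ²⟩ = ∫ ξ^2 |ψ|² dξ over the full domain.
Using ∫₀^∞ ξⁿ e^(−αξ) dξ = n!/αⁿ⁺¹, since the A² factors cancel between numerator and denominator, ⟨ξ²⟩ = 3·a_0^2.
With a_0 = 4.990, ⟨ξ^2⟩ = 74.700.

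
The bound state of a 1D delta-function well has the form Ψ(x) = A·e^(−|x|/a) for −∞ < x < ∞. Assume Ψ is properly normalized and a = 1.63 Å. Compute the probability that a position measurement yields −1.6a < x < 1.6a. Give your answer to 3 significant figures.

P = ∫_{−1.6a}^{1.6a} |Ψ(x)|² dx.
With A² fixed by ∫|Ψ|² = 1, i.e. A² = (a)^(−1), substitute and integrate.
By symmetry take twice the x ≥ 0 contribution in numerator and denominator; the 2's cancel. In terms of u = x/a (A² and the length scale cancel between numerator and denominator), P = [∫_{0}^{1.6} e^(-2·u) du] / [∫_{0}^{∞} e^(-2·u) du].
Using ∫ e^(-2·u) du = -e^(-2·u)/2, the numerator is 1/2 - e^(-16/5)/2 and the denominator is 1/2.
The result is P = 0.9592.

P ≈ 0.959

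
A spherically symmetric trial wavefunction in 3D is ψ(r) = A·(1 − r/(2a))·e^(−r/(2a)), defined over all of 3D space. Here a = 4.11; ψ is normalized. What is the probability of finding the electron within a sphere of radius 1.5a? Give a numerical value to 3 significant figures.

P ≈ 0.0500

P = ∫ |ψ|² 4πr² dr over r ≤ 1.5a.
A² is fixed by ∫₀^∞ 4πr²|ψ|² dr = 1, i.e. A² = (8·π·a^3)^(−1).
Substituting u = r/a, A², 4π and the length scale all cancel in the ratio: P = ∫_{0}^{1.5} u^2·(1 - u/2)^2·e^(-u) du / ∫_{0}^{∞} u^2·(1 - u/2)^2·e^(-u) du.
With ∫ u^2·(1 - u/2)^2·e^(-u) du = -(u^4/4 + u^2 + 2·u + 2)·e^(-u) + C, the region integral is 2 - 545·e^(-3/2)/64 and the full one is 2.
Taking the ratio yields P = 0.04995.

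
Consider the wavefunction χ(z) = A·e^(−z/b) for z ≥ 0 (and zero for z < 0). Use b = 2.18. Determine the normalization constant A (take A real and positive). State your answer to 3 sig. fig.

A ≈ 0.958

We need A² ∫|f|² dz = 1, taking the integral from 0 to ∞.
Recall ∫₀^∞ z^m e^(−z/β) dz = m!·β^(m+1), ∫|χ|² dz = A²·(b/2).
Plugging in b = 2.18 yields A = 0.9578.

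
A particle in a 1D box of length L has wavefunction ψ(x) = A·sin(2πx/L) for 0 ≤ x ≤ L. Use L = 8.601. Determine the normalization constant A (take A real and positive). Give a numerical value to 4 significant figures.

We need A² ∫|f|² dx = 1, taking the integral from 0 to L.
The integral (without the A² prefactor) comes out to L/2.
Hence A² = 1/[L/2].
Plugging in L = 8.601 yields A = 0.48221.

A ≈ 0.4822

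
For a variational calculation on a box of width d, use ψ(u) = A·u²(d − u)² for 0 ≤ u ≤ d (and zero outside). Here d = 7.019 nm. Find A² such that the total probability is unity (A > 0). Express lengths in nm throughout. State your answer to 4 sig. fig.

A^2 ≈ 0.00001524 nm^(-9)

The normalization condition is ∫|ψ|² du = 1 from 0 to d.
The integral (without the A² prefactor) comes out to d^9/630.
Hence A² = 1/[d^9/630].
With d = 7.019: A² = 0.000015236 and A = 0.0039033.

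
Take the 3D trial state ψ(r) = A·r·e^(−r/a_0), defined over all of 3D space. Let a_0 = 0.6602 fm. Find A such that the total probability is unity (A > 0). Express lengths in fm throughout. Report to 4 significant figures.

A ≈ 0.9198 fm^(-5/2)

Require ∫ |ψ|² 4πr² dr = 1 over the whole domain.
(Spherical symmetry: dV = 4πr² dr.)
With ∫₀^∞ r^4 e^(−αr) dr = 4!/α^5, with ψ = A·r·e^(−r/a_0), the integral evaluates to A²·[3·π·a_0^5].
Setting this equal to 1 gives A² = 1/(3·π·a_0^5).
Substituting a_0 = 0.6602 gives A² = 0.84596, so A = 0.91976.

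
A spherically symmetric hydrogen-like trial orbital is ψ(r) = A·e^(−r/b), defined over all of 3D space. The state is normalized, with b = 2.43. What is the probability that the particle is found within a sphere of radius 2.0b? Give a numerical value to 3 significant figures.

P = ∫ |ψ|² 4πr² dr over r ≤ 2.0b.
A² is fixed by ∫₀^∞ 4πr²|ψ|² dr = 1, i.e. A² = (π·b^3)^(−1).
Let u = r/b; then A², 4π and the length scale all cancel, so P = ∫_{0}^{2.0} u^2·e^(-2·u) du ÷ ∫_{0}^{∞} u^2·e^(-2·u) du.
Using ∫ u^2·e^(-2·u) du = -(2·u^2 + 2·u + 1)·e^(-2·u)/4, the numerator is 1/4 - 13·e^(-4)/4 and the denominator is 1/4.
This evaluates to P = 0.7619.

P ≈ 0.762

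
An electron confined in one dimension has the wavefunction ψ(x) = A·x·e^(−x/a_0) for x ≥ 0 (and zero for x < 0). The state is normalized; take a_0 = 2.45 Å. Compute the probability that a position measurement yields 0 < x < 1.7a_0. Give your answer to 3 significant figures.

P = ∫_{0}^{1.7a_0} |ψ(x)|² dx.
Since A² = 1/(a_0^3/4), this is the region integral divided by the full normalization integral.
In terms of u = x/a_0 (A² and the length scale cancel between numerator and denominator), P = [∫_{0}^{1.7} u^2·e^(-2·u) du] / [∫_{0}^{∞} u^2·e^(-2·u) du].
An antiderivative of u^2·e^(-2·u) is -(2·u^2 + 2·u + 1)·e^(-2·u)/4; evaluating from 0 to 1.7 gives 1/4 - 509·e^(-17/5)/200, while the full integral is 1/4.
Taking the ratio, P = 0.6603.

P ≈ 0.660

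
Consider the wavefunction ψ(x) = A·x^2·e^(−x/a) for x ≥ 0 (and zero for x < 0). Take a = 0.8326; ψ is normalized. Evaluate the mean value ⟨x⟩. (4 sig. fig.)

By definition ⟨x⟩ = ∫ x |ψ(x)|² dx.
The ratio of the moment integral to the normalization integral gives ⟨x⟩ = 5·a/2.
With a = 0.8326, ⟨x⟩ = 2.0815.

⟨x⟩ ≈ 2.082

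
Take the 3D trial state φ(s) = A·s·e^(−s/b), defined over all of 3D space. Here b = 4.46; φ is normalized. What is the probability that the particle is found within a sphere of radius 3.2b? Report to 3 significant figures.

P ≈ 0.765

With dV = 4πs²ds, the probability is ∫|φ|² dV over s ≤ 3.2b.
A² is fixed by ∫₀^∞ 4πs²|φ|² ds = 1, i.e. A² = (3·π·b^5)^(−1).
In terms of u = s/b (A², 4π and the length scale all cancel between numerator and denominator), P = [∫_{0}^{3.2} u^4·e^(-2·u) du] / [∫_{0}^{∞} u^4·e^(-2·u) du].
With ∫ u^4·e^(-2·u) du = -(u^4/2 + u^3 + 3·u^2/2 + 3·u/2 + 3/4)·e^(-2·u) + C, the region integral is ≈ 0.57370 and the full one is 3/4.
This evaluates to P = 0.7649.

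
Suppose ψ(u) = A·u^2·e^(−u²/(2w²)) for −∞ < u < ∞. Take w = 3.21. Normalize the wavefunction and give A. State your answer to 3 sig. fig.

The normalization condition is ∫|ψ|² du = 1 from −∞ to ∞.
∫|ψ|² du = A²·(3·√(π)·w^5/4).
So A² = (3·√(π)·w^5/4)^(−1).
With w = 3.21: A² = 0.002207 and A = 0.04698.

A ≈ 0.0470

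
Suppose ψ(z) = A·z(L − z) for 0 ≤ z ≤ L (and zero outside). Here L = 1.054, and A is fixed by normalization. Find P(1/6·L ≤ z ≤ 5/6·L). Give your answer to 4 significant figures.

P ≈ 0.9290

The probability is P = ∫ |ψ|² dz over [1/6·L, 5/6·L].
The normalization integral ∫|ψ|²dz over the whole domain equals L^5/30·A², and A² cancels in the ratio.
In terms of u = z/L (A² and the length scale cancel between numerator and denominator), P = [∫_{1/6}^{5/6} u^2·(1 - u)^2 du] / [∫_{0}^{1} u^2·(1 - u)^2 du].
An antiderivative of u^2·(1 - u)^2 is u^3·(6·u^2 - 15·u + 10)/30; evaluating from 1/6 to 5/6 gives 301/9720, while the full integral is 1/30.
This works out to P = 301/324.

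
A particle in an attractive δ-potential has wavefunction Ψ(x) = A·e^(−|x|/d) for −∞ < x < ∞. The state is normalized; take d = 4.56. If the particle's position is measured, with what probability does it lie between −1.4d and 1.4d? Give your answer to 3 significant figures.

P = ∫_{−1.4d}^{1.4d} |Ψ(x)|² dx.
Since A² = 1/(d), this is the region integral divided by the full normalization integral.
Both integrals are even about x = 0, so only the x ≥ 0 halves are needed (the factors of 2 cancel). In terms of u = x/d (A² and the length scale cancel between numerator and denominator), P = [∫_{0}^{1.4} e^(-2·u) du] / [∫_{0}^{∞} e^(-2·u) du].
An antiderivative of e^(-2·u) is -e^(-2·u)/2; evaluating from 0 to 1.4 gives 1/2 - e^(-14/5)/2, while the full integral is 1/2.
Taking the ratio, P = 0.9392.

P ≈ 0.939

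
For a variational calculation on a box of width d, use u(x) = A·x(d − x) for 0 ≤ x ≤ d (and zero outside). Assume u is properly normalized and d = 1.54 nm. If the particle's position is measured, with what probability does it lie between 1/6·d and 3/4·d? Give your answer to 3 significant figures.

|u|² is the probability density, so P = ∫_{1/6·d}^{3/4·d} |u|² dx.
Since A² = 1/(d^5/30), this is the region integral divided by the full normalization integral.
Substituting t = x/d, A² and the length scale cancel in the ratio: P = ∫_{1/6}^{3/4} t^2·(1 - t)^2 dt / ∫_{0}^{1} t^2·(1 - t)^2 dt.
Using ∫ t^2·(1 - t)^2 dt = t^3·(6·t^2 - 15·t + 10)/30, the numerator is ≈ 0.028700 and the denominator is 1/30.
Evaluating gives P = 0.8610.

P ≈ 0.861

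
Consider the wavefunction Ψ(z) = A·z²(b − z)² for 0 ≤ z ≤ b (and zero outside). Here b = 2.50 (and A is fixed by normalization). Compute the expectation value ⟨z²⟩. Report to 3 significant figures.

By definition ⟨z²⟩ = ∫ z^2 |Ψ(z)|² dz.
Expanding the polynomial and integrating term by term, since the A² factors cancel between numerator and denominator, ⟨z²⟩ = 3·b^2/11.
With b = 2.50, ⟨z^2⟩ = 1.705.

⟨z^2⟩ ≈ 1.70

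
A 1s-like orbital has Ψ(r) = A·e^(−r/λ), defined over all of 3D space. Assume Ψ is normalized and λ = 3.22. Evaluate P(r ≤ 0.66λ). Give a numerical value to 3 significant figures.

P ≈ 0.148

With dV = 4πr²dr, the probability is ∫|Ψ|² dV over r ≤ 0.66λ.
Normalization gives A² = 1/(π·λ^3).
In terms of u = r/λ (A², 4π and the length scale all cancel between numerator and denominator), P = [∫_{0}^{0.66} u^2·e^(-2·u) du] / [∫_{0}^{∞} u^2·e^(-2·u) du].
An antiderivative of u^2·e^(-2·u) is -(2·u^2 + 2·u + 1)·e^(-2·u)/4; evaluating from 0 to 0.66 gives 1/4 - 3989·e^(-33/25)/5000, while the full integral is 1/4.
The region integral divided by the full integral gives P = 0.1475.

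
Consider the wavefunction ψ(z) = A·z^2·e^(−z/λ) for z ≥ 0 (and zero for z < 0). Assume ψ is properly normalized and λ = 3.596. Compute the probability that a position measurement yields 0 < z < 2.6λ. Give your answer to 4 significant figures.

P ≈ 0.5939

P = ∫_{0}^{2.6λ} |ψ(z)|² dz.
With A² fixed by ∫|ψ|² = 1, i.e. A² = (3·λ^5/4)^(−1), substitute and integrate.
In terms of u = z/λ (A² and the length scale cancel between numerator and denominator), P = [∫_{0}^{2.6} u^4·e^(-2·u) du] / [∫_{0}^{∞} u^4·e^(-2·u) du].
With ∫ u^4·e^(-2·u) du = -(u^4/2 + u^3 + 3·u^2/2 + 3·u/2 + 3/4)·e^(-2·u) + C, the region integral is ≈ 0.445404 and the full one is 3/4.
This works out to P = 0.59387.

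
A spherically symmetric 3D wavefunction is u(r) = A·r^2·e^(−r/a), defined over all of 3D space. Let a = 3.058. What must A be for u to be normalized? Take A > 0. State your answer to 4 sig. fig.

Normalization requires ∫|u|² 4πr² dr = 1, integrated from 0 to ∞.
(Spherical symmetry: dV = 4πr² dr.)
∫|u|² 4πr² dr = A²·(45·π·a^7/2).
Plugging in a = 3.058 yields A = 0.0023785.

A ≈ 0.002378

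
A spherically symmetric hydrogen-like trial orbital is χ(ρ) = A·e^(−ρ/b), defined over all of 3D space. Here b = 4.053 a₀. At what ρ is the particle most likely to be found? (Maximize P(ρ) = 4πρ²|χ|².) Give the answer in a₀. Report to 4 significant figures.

ρ ≈ 4.053 a₀

Set d/dρ [P(ρ) = 4πρ²|χ|²] = 0 and solve for ρ > 0.
This gives ρ = b.
With b = 4.053, the most probable radial distance is 4.0530 a₀.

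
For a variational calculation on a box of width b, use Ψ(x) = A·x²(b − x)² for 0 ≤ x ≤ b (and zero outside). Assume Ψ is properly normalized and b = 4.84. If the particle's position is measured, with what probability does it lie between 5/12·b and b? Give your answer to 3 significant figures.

|Ψ|² is the probability density, so P = ∫_{5/12·b}^{b} |Ψ|² dx.
The normalization integral ∫|Ψ|²dx over the whole domain equals b^9/630·A², and A² cancels in the ratio.
In terms of u = x/b (A² and the length scale cancel between numerator and denominator), P = [∫_{5/12}^{1} u^4·(1 - u)^4 du] / [∫_{0}^{1} u^4·(1 - u)^4 du].
With ∫ u^4·(1 - u)^4 du = u^5·(70·u^4 - 315·u^3 + 540·u^2 - 420·u + 126)/630 + C, the region integral is ≈ 0.0011074 and the full one is 1/630.
Taking the ratio, P = 0.6977.

P ≈ 0.698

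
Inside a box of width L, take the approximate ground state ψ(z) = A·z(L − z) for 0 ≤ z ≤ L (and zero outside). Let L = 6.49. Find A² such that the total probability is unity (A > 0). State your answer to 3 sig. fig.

Require ∫ |ψ|² dz = 1 over the whole domain.
∫|ψ|² dz = A²·(L^5/30).
Setting this equal to 1 gives A² = 1/(L^5/30).
Substituting L = 6.49 gives A² = 0.002606, so A = 0.05104.

A^2 ≈ 0.00261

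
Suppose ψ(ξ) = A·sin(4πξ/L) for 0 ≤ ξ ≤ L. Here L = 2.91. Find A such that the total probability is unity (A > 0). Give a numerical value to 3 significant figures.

The normalization condition is ∫|ψ|² dξ = 1 from 0 to L.
∫|ψ|² dξ = A²·(L/2).
With L = 2.91: A² = 0.6873 and A = 0.8290.

A ≈ 0.829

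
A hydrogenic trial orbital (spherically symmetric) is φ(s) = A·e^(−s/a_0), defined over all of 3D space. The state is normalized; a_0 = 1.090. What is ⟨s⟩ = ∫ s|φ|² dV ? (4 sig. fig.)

⟨s⟩ = ∫ s |φ|² 4πs² ds over the full domain.
The ratio of the moment integral to the normalization integral gives ⟨s⟩ = 3·a_0/2.
Putting a_0 = 1.090 gives 1.6350.

⟨s⟩ ≈ 1.635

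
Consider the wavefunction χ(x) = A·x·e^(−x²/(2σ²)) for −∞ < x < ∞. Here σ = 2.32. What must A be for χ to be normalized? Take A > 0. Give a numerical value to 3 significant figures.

Require ∫ |χ|² dx = 1 over the whole domain.
With ∫_{−∞}^{∞} x^(2m) e^(−αx²) dx = (2m−1)!!·√π / (2^m α^(m+1/2)), the integral (without the A² prefactor) comes out to √(π)·σ^3/2.
With σ = 2.32: A² = 0.09036 and A = 0.3006.

A ≈ 0.301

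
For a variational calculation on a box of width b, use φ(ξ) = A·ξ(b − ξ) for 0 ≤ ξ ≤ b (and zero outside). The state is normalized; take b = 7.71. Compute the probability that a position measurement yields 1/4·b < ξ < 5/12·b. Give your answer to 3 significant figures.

The probability is P = ∫ |φ|² dξ over [1/4·b, 5/12·b].
The normalization integral ∫|φ|²dξ over the whole domain equals b^5/30·A², and A² cancels in the ratio.
In terms of u = ξ/b (A² and the length scale cancel between numerator and denominator), P = [∫_{1/4}^{5/12} u^2·(1 - u)^2 du] / [∫_{0}^{1} u^2·(1 - u)^2 du].
An antiderivative of u^2·(1 - u)^2 is u^3·(6·u^2 - 15·u + 10)/30; evaluating from 1/4 to 5/12 gives ≈ 0.0081035, while the full integral is 1/30.
Evaluating gives P = 0.2431.

P ≈ 0.243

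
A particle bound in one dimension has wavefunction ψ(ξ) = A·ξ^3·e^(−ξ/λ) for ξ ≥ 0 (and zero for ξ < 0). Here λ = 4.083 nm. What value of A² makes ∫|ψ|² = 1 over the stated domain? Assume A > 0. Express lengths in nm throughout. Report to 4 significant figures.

The normalization condition is ∫|ψ|² dξ = 1 from 0 to ∞.
Recall ∫₀^∞ ξ^m e^(−ξ/β) dξ = m!·β^(m+1), ∫|ψ|² dξ = A²·(45·λ^7/8).
Hence A² = 1/[45·λ^7/8].
Substituting λ = 4.083 gives A² = 0.0000093977, so A = 0.0030656.

A^2 ≈ 0.000009398 nm^(-7)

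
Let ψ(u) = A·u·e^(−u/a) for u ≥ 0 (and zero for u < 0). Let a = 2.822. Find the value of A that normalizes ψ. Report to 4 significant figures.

A ≈ 0.4219

The normalization condition is ∫|ψ|² du = 1 from 0 to ∞.
With ∫₀^∞ u^2 e^(−αu) du = 2!/α^3, with ψ = A·u·e^(−u/a), the integral evaluates to A²·[a^3/4].
So A² = (a^3/4)^(−1).
With a = 2.822: A² = 0.17799 and A = 0.42189.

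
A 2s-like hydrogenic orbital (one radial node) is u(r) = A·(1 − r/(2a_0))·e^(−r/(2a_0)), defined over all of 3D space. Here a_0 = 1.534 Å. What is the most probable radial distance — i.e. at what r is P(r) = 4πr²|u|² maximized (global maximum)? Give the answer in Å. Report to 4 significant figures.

r ≈ 8.032 Å

Set d/dr [P(r) = 4πr²|u|²] = 0 and solve for r > 0.
Solving yields r = a_0·(√(5) + 3).
With a_0 = 1.534, the most probable radial distance is 8.0321 Å.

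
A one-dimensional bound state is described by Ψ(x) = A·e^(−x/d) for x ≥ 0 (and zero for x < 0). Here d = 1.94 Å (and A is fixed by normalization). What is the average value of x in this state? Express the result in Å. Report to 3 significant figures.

⟨x⟩ = ∫ x |Ψ|² dx over the full domain.
Evaluating both integrals, ⟨x⟩ = d/2.
With d = 1.94, ⟨x⟩ = 0.9700.

⟨x⟩ ≈ 0.970 Å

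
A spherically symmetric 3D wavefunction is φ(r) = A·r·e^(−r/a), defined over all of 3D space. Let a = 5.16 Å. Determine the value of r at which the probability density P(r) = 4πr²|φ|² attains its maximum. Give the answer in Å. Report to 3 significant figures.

The maximum of P(r) = 4πr²|φ|² occurs where its derivative vanishes.
Solving yields r = 2·a.
With a = 5.16, the most probable radial distance is 10.32 Å.

r ≈ 10.3 Å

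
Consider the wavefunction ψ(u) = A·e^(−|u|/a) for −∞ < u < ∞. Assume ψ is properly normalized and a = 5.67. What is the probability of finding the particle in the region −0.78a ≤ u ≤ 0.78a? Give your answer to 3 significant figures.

The probability is P = ∫ |ψ|² du over [−0.78a, 0.78a].
Since A² = 1/(a), this is the region integral divided by the full normalization integral.
By symmetry take twice the u ≥ 0 contribution in numerator and denominator; the 2's cancel. Let t = u/a; then A² and the length scale cancel, so P = ∫_{0}^{0.78} e^(-2·t) dt ÷ ∫_{0}^{∞} e^(-2·t) dt.
With ∫ e^(-2·t) dt = -e^(-2·t)/2 + C, the region integral is 1/2 - e^(-39/25)/2 and the full one is 1/2.
The result is P = 0.7899.

P ≈ 0.790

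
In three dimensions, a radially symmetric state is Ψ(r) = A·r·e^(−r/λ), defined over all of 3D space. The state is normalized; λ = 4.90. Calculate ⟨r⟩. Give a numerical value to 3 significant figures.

⟨r⟩ ≈ 12.3

By definition ⟨r⟩ = ∫ r |Ψ(r)|² 4πr² dr.
Using ∫₀^∞ rⁿ e^(−αr) dr = n!/αⁿ⁺¹, the ratio of the moment integral to the normalization integral gives ⟨r⟩ = 5·λ/2.
With λ = 4.90, ⟨r⟩ = 12.25.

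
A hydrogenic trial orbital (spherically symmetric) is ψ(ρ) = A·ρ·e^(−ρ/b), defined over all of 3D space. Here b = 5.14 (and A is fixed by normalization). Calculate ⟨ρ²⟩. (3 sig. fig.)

⟨ρ^2⟩ ≈ 198

⟨ρ²⟩ = ∫ ρ^2 |ψ|² 4πρ² dρ over the full domain.
Using ∫₀^∞ ρⁿ e^(−αρ) dρ = n!/αⁿ⁺¹, the ratio of the moment integral to the normalization integral gives ⟨ρ²⟩ = 15·b^2/2.
Putting b = 5.14 gives 198.1.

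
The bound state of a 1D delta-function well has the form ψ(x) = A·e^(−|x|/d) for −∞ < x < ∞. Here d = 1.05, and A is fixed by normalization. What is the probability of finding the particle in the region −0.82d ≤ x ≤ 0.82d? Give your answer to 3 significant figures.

P ≈ 0.806

The probability is P = ∫ |ψ|² dx over [−0.82d, 0.82d].
The normalization integral ∫|ψ|²dx over the whole domain equals d·A², and A² cancels in the ratio.
Both integrals are even about x = 0, so only the x ≥ 0 halves are needed (the factors of 2 cancel). Let u = x/d; then A² and the length scale cancel, so P = ∫_{0}^{0.82} e^(-2·u) du ÷ ∫_{0}^{∞} e^(-2·u) du.
An antiderivative of e^(-2·u) is -e^(-2·u)/2; evaluating from 0 to 0.82 gives 1/2 - e^(-41/25)/2, while the full integral is 1/2.
Evaluating gives P = 0.8060.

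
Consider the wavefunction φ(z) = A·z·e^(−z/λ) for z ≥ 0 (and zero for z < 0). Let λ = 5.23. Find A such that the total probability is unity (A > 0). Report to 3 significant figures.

We need A² ∫|f|² dz = 1, taking the integral from 0 to ∞.
Recall ∫₀^∞ z^m e^(−z/β) dz = m!·β^(m+1), the integral (without the A² prefactor) comes out to λ^3/4.
So A² = (λ^3/4)^(−1).
With λ = 5.23: A² = 0.02796 and A = 0.1672.

A ≈ 0.167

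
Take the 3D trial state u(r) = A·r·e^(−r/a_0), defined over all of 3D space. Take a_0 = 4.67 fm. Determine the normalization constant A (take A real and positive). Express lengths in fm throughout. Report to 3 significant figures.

A ≈ 0.00691 fm^(-5/2)

Normalization requires ∫|u|² 4πr² dr = 1, integrated from 0 to ∞.
Recall ∫₀^∞ r^m e^(−r/β) dr = m!·β^(m+1), the integral (without the A² prefactor) comes out to 3·π·a_0^5.
Setting this equal to 1 gives A² = 1/(3·π·a_0^5).
Plugging in a_0 = 4.67 yields A = 0.006911.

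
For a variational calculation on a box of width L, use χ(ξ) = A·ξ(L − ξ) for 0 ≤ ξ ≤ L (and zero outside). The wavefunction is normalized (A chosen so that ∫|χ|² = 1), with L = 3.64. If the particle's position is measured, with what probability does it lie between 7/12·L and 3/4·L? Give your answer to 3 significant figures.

The probability is P = ∫ |χ|² dξ over [7/12·L, 3/4·L].
The normalization integral ∫|χ|²dξ over the whole domain equals L^5/30·A², and A² cancels in the ratio.
In terms of u = ξ/L (A² and the length scale cancel between numerator and denominator), P = [∫_{7/12}^{3/4} u^2·(1 - u)^2 du] / [∫_{0}^{1} u^2·(1 - u)^2 du].
An antiderivative of u^2·(1 - u)^2 is u^3·(6·u^2 - 15·u + 10)/30; evaluating from 7/12 to 3/4 gives ≈ 0.0081035, while the full integral is 1/30.
Taking the ratio, P = 0.2431.

P ≈ 0.243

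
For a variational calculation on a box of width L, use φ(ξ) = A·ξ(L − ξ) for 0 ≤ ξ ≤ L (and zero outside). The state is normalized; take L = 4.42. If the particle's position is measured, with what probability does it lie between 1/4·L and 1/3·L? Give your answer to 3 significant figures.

P = ∫_{1/4·L}^{1/3·L} |φ(ξ)|² dξ.
The normalization integral ∫|φ|²dξ over the whole domain equals L^5/30·A², and A² cancels in the ratio.
Let u = ξ/L; then A² and the length scale cancel, so P = ∫_{1/4}^{1/3} u^2·(1 - u)^2 du ÷ ∫_{0}^{1} u^2·(1 - u)^2 du.
Using ∫ u^2·(1 - u)^2 du = u^3·(6·u^2 - 15·u + 10)/30, the numerator is ≈ 0.0035454 and the denominator is 1/30.
Taking the ratio, P = 0.1064.

P ≈ 0.106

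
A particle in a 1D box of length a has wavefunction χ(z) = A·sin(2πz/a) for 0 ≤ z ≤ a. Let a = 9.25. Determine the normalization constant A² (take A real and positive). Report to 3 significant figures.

A^2 ≈ 0.216

We need A² ∫|f|² dz = 1, taking the integral from 0 to a.
With ∫₀^a sin²(nπz/a) dz = a/2, ∫|χ|² dz = A²·(a/2).
With a = 9.25: A² = 0.2162 and A = 0.4650.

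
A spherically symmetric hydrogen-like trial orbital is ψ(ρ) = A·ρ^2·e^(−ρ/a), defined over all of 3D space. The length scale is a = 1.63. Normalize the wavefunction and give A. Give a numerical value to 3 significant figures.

Normalization requires ∫|ψ|² 4πρ² dρ = 1, integrated from 0 to ∞.
(Spherical symmetry: dV = 4πρ² dρ.)
Recall ∫₀^∞ ρ^m e^(−ρ/β) dρ = m!·β^(m+1), ∫|ψ|² 4πρ² dρ = A²·(45·π·a^7/2).
Setting this equal to 1 gives A² = 1/(45·π·a^7/2).
Plugging in a = 1.63 yields A = 0.02151.

A ≈ 0.0215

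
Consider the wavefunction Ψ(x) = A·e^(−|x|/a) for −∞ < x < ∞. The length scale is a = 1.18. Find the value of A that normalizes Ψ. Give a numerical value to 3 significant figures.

We need A² ∫|f|² dx = 1, taking the integral from −∞ to ∞.
The integral (without the A² prefactor) comes out to a.
Hence A² = 1/[a].
Substituting a = 1.18 gives A² = 0.8475, so A = 0.9206.

A ≈ 0.921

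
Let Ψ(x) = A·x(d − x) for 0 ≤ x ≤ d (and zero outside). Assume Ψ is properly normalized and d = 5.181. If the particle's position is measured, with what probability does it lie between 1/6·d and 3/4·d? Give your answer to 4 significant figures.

P = ∫_{1/6·d}^{3/4·d} |Ψ(x)|² dx.
With A² fixed by ∫|Ψ|² = 1, i.e. A² = (d^5/30)^(−1), substitute and integrate.
Let u = x/d; then A² and the length scale cancel, so P = ∫_{1/6}^{3/4} u^2·(1 - u)^2 du ÷ ∫_{0}^{1} u^2·(1 - u)^2 du.
Using ∫ u^2·(1 - u)^2 du = u^3·(6·u^2 - 15·u + 10)/30, the numerator is ≈ 0.0286997 and the denominator is 1/30.
The result is P = 0.86099.

P ≈ 0.8610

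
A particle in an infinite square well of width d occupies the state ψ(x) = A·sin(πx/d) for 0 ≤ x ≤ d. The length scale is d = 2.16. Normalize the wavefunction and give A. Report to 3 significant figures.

Require ∫ |ψ|² dx = 1 over the whole domain.
With ∫₀^d sin²(nπx/d) dx = d/2, carrying out the integral gives A² · d/2.
Hence A² = 1/[d/2].
Substituting d = 2.16 gives A² = 0.9259, so A = 0.9623.

A ≈ 0.962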